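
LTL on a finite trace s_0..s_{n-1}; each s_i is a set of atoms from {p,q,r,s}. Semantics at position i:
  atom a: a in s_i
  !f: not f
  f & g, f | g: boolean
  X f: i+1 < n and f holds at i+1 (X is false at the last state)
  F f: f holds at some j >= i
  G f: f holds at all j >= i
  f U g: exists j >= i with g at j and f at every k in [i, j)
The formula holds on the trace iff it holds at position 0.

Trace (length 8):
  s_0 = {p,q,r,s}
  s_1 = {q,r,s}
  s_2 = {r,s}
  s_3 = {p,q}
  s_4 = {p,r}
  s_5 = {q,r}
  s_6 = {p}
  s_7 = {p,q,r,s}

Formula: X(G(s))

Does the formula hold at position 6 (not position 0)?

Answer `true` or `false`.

Answer: true

Derivation:
s_0={p,q,r,s}: X(G(s))=False G(s)=False s=True
s_1={q,r,s}: X(G(s))=False G(s)=False s=True
s_2={r,s}: X(G(s))=False G(s)=False s=True
s_3={p,q}: X(G(s))=False G(s)=False s=False
s_4={p,r}: X(G(s))=False G(s)=False s=False
s_5={q,r}: X(G(s))=False G(s)=False s=False
s_6={p}: X(G(s))=True G(s)=False s=False
s_7={p,q,r,s}: X(G(s))=False G(s)=True s=True
Evaluating at position 6: result = True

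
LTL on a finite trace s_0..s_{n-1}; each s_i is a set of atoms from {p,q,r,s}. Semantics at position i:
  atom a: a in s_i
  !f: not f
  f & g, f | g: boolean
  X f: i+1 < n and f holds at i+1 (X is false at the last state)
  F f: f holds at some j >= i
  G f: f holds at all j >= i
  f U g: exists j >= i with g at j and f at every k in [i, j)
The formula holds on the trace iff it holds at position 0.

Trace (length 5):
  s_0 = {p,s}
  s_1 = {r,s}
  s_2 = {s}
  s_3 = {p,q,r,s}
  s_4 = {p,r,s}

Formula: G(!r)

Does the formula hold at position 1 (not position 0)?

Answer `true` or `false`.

Answer: false

Derivation:
s_0={p,s}: G(!r)=False !r=True r=False
s_1={r,s}: G(!r)=False !r=False r=True
s_2={s}: G(!r)=False !r=True r=False
s_3={p,q,r,s}: G(!r)=False !r=False r=True
s_4={p,r,s}: G(!r)=False !r=False r=True
Evaluating at position 1: result = False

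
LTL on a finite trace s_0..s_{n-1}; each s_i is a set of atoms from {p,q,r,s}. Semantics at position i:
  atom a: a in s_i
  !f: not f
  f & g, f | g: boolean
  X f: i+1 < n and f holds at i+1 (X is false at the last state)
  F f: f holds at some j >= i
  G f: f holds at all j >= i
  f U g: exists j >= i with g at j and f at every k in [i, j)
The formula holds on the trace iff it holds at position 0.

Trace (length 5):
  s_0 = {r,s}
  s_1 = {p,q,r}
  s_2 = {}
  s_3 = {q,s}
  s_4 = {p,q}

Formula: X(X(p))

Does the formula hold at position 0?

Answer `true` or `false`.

Answer: false

Derivation:
s_0={r,s}: X(X(p))=False X(p)=True p=False
s_1={p,q,r}: X(X(p))=False X(p)=False p=True
s_2={}: X(X(p))=True X(p)=False p=False
s_3={q,s}: X(X(p))=False X(p)=True p=False
s_4={p,q}: X(X(p))=False X(p)=False p=True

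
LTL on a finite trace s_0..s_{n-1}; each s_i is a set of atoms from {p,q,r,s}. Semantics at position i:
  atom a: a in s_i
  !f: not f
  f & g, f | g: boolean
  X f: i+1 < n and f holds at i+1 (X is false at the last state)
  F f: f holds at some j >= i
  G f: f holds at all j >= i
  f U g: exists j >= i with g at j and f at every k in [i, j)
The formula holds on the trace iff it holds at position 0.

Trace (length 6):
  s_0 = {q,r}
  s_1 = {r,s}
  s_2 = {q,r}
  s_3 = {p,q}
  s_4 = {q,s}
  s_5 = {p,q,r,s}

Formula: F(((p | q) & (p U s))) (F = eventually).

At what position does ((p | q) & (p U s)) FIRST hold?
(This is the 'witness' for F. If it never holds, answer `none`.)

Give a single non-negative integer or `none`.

s_0={q,r}: ((p | q) & (p U s))=False (p | q)=True p=False q=True (p U s)=False s=False
s_1={r,s}: ((p | q) & (p U s))=False (p | q)=False p=False q=False (p U s)=True s=True
s_2={q,r}: ((p | q) & (p U s))=False (p | q)=True p=False q=True (p U s)=False s=False
s_3={p,q}: ((p | q) & (p U s))=True (p | q)=True p=True q=True (p U s)=True s=False
s_4={q,s}: ((p | q) & (p U s))=True (p | q)=True p=False q=True (p U s)=True s=True
s_5={p,q,r,s}: ((p | q) & (p U s))=True (p | q)=True p=True q=True (p U s)=True s=True
F(((p | q) & (p U s))) holds; first witness at position 3.

Answer: 3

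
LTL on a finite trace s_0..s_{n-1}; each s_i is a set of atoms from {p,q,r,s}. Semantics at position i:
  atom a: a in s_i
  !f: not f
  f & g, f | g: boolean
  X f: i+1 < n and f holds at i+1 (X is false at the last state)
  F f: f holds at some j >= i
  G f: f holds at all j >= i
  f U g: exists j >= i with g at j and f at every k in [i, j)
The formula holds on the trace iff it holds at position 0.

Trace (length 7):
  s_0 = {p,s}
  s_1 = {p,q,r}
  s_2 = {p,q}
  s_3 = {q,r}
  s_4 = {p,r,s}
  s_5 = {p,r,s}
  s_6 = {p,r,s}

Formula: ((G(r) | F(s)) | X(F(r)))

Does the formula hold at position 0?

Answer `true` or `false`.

s_0={p,s}: ((G(r) | F(s)) | X(F(r)))=True (G(r) | F(s))=True G(r)=False r=False F(s)=True s=True X(F(r))=True F(r)=True
s_1={p,q,r}: ((G(r) | F(s)) | X(F(r)))=True (G(r) | F(s))=True G(r)=False r=True F(s)=True s=False X(F(r))=True F(r)=True
s_2={p,q}: ((G(r) | F(s)) | X(F(r)))=True (G(r) | F(s))=True G(r)=False r=False F(s)=True s=False X(F(r))=True F(r)=True
s_3={q,r}: ((G(r) | F(s)) | X(F(r)))=True (G(r) | F(s))=True G(r)=True r=True F(s)=True s=False X(F(r))=True F(r)=True
s_4={p,r,s}: ((G(r) | F(s)) | X(F(r)))=True (G(r) | F(s))=True G(r)=True r=True F(s)=True s=True X(F(r))=True F(r)=True
s_5={p,r,s}: ((G(r) | F(s)) | X(F(r)))=True (G(r) | F(s))=True G(r)=True r=True F(s)=True s=True X(F(r))=True F(r)=True
s_6={p,r,s}: ((G(r) | F(s)) | X(F(r)))=True (G(r) | F(s))=True G(r)=True r=True F(s)=True s=True X(F(r))=False F(r)=True

Answer: true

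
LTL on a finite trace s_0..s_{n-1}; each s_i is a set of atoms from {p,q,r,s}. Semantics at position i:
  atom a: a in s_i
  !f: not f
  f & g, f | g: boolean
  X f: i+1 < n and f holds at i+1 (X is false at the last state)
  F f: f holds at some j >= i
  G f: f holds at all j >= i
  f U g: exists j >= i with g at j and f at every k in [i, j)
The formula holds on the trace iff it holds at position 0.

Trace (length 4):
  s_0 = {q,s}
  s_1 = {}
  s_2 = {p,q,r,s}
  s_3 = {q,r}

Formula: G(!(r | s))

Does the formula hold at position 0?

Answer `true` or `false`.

s_0={q,s}: G(!(r | s))=False !(r | s)=False (r | s)=True r=False s=True
s_1={}: G(!(r | s))=False !(r | s)=True (r | s)=False r=False s=False
s_2={p,q,r,s}: G(!(r | s))=False !(r | s)=False (r | s)=True r=True s=True
s_3={q,r}: G(!(r | s))=False !(r | s)=False (r | s)=True r=True s=False

Answer: false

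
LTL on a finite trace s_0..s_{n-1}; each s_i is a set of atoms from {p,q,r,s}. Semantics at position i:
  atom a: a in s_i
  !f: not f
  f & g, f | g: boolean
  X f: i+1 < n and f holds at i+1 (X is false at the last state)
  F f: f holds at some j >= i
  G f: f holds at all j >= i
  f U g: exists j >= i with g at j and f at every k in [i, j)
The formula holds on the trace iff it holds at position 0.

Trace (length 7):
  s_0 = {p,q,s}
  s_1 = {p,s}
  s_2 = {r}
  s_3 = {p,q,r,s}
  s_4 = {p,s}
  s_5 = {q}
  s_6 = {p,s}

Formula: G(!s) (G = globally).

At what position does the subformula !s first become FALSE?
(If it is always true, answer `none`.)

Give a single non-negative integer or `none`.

Answer: 0

Derivation:
s_0={p,q,s}: !s=False s=True
s_1={p,s}: !s=False s=True
s_2={r}: !s=True s=False
s_3={p,q,r,s}: !s=False s=True
s_4={p,s}: !s=False s=True
s_5={q}: !s=True s=False
s_6={p,s}: !s=False s=True
G(!s) holds globally = False
First violation at position 0.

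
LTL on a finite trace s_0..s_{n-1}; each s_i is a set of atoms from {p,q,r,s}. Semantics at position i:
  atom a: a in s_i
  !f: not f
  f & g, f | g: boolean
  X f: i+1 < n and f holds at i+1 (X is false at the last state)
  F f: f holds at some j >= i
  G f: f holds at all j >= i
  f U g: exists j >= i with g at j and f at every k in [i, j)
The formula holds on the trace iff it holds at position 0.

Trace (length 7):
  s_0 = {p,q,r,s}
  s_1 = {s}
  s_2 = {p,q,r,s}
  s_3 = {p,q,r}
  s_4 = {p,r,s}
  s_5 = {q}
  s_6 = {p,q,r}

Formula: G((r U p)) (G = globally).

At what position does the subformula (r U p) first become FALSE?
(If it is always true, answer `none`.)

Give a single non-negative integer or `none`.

Answer: 1

Derivation:
s_0={p,q,r,s}: (r U p)=True r=True p=True
s_1={s}: (r U p)=False r=False p=False
s_2={p,q,r,s}: (r U p)=True r=True p=True
s_3={p,q,r}: (r U p)=True r=True p=True
s_4={p,r,s}: (r U p)=True r=True p=True
s_5={q}: (r U p)=False r=False p=False
s_6={p,q,r}: (r U p)=True r=True p=True
G((r U p)) holds globally = False
First violation at position 1.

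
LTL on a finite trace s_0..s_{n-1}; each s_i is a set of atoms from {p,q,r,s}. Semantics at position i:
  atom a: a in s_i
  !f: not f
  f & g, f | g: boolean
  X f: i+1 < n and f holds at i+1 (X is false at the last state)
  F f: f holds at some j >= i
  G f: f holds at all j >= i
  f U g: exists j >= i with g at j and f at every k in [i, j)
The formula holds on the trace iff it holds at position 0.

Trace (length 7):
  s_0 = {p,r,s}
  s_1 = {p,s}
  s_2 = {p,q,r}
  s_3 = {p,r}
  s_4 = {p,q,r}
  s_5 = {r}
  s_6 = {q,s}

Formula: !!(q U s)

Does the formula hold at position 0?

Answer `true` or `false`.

Answer: true

Derivation:
s_0={p,r,s}: !!(q U s)=True !(q U s)=False (q U s)=True q=False s=True
s_1={p,s}: !!(q U s)=True !(q U s)=False (q U s)=True q=False s=True
s_2={p,q,r}: !!(q U s)=False !(q U s)=True (q U s)=False q=True s=False
s_3={p,r}: !!(q U s)=False !(q U s)=True (q U s)=False q=False s=False
s_4={p,q,r}: !!(q U s)=False !(q U s)=True (q U s)=False q=True s=False
s_5={r}: !!(q U s)=False !(q U s)=True (q U s)=False q=False s=False
s_6={q,s}: !!(q U s)=True !(q U s)=False (q U s)=True q=True s=True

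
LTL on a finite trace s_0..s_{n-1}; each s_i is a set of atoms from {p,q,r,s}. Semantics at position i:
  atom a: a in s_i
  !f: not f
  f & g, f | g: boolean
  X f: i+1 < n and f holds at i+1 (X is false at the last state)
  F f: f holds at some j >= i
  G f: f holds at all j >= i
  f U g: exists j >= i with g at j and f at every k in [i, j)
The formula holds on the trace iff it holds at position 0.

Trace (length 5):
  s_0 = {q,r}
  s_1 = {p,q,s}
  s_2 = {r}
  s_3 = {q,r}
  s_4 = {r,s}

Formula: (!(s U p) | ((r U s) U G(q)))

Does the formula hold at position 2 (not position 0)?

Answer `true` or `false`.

Answer: true

Derivation:
s_0={q,r}: (!(s U p) | ((r U s) U G(q)))=True !(s U p)=True (s U p)=False s=False p=False ((r U s) U G(q))=False (r U s)=True r=True G(q)=False q=True
s_1={p,q,s}: (!(s U p) | ((r U s) U G(q)))=False !(s U p)=False (s U p)=True s=True p=True ((r U s) U G(q))=False (r U s)=True r=False G(q)=False q=True
s_2={r}: (!(s U p) | ((r U s) U G(q)))=True !(s U p)=True (s U p)=False s=False p=False ((r U s) U G(q))=False (r U s)=True r=True G(q)=False q=False
s_3={q,r}: (!(s U p) | ((r U s) U G(q)))=True !(s U p)=True (s U p)=False s=False p=False ((r U s) U G(q))=False (r U s)=True r=True G(q)=False q=True
s_4={r,s}: (!(s U p) | ((r U s) U G(q)))=True !(s U p)=True (s U p)=False s=True p=False ((r U s) U G(q))=False (r U s)=True r=True G(q)=False q=False
Evaluating at position 2: result = True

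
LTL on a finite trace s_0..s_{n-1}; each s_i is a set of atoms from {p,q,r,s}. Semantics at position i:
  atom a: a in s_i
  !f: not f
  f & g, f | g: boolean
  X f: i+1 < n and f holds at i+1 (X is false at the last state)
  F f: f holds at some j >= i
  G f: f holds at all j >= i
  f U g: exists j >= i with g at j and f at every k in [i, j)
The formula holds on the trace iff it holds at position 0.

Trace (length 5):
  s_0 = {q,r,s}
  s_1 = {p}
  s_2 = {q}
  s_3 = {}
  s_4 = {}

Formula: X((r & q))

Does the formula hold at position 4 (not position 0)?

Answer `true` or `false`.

Answer: false

Derivation:
s_0={q,r,s}: X((r & q))=False (r & q)=True r=True q=True
s_1={p}: X((r & q))=False (r & q)=False r=False q=False
s_2={q}: X((r & q))=False (r & q)=False r=False q=True
s_3={}: X((r & q))=False (r & q)=False r=False q=False
s_4={}: X((r & q))=False (r & q)=False r=False q=False
Evaluating at position 4: result = False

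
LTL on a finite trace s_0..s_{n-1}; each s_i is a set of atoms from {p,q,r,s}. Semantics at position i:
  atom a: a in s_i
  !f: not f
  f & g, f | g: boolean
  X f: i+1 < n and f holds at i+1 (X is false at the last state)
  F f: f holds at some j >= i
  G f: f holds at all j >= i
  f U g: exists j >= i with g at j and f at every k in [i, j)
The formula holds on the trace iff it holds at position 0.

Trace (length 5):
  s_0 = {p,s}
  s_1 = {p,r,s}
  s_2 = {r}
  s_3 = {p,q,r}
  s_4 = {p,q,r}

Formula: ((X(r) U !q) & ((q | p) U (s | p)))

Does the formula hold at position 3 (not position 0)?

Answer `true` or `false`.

s_0={p,s}: ((X(r) U !q) & ((q | p) U (s | p)))=True (X(r) U !q)=True X(r)=True r=False !q=True q=False ((q | p) U (s | p))=True (q | p)=True p=True (s | p)=True s=True
s_1={p,r,s}: ((X(r) U !q) & ((q | p) U (s | p)))=True (X(r) U !q)=True X(r)=True r=True !q=True q=False ((q | p) U (s | p))=True (q | p)=True p=True (s | p)=True s=True
s_2={r}: ((X(r) U !q) & ((q | p) U (s | p)))=False (X(r) U !q)=True X(r)=True r=True !q=True q=False ((q | p) U (s | p))=False (q | p)=False p=False (s | p)=False s=False
s_3={p,q,r}: ((X(r) U !q) & ((q | p) U (s | p)))=False (X(r) U !q)=False X(r)=True r=True !q=False q=True ((q | p) U (s | p))=True (q | p)=True p=True (s | p)=True s=False
s_4={p,q,r}: ((X(r) U !q) & ((q | p) U (s | p)))=False (X(r) U !q)=False X(r)=False r=True !q=False q=True ((q | p) U (s | p))=True (q | p)=True p=True (s | p)=True s=False
Evaluating at position 3: result = False

Answer: false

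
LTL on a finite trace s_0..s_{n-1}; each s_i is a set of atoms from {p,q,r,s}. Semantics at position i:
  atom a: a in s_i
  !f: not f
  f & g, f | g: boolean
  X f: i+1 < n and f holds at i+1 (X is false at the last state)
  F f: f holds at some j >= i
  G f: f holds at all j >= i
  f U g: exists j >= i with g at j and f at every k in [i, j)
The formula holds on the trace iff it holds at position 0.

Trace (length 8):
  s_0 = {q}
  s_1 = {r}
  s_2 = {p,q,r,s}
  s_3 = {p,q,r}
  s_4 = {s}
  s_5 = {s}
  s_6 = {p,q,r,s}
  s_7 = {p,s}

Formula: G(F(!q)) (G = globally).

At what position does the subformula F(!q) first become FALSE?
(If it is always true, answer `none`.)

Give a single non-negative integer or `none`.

Answer: none

Derivation:
s_0={q}: F(!q)=True !q=False q=True
s_1={r}: F(!q)=True !q=True q=False
s_2={p,q,r,s}: F(!q)=True !q=False q=True
s_3={p,q,r}: F(!q)=True !q=False q=True
s_4={s}: F(!q)=True !q=True q=False
s_5={s}: F(!q)=True !q=True q=False
s_6={p,q,r,s}: F(!q)=True !q=False q=True
s_7={p,s}: F(!q)=True !q=True q=False
G(F(!q)) holds globally = True
No violation — formula holds at every position.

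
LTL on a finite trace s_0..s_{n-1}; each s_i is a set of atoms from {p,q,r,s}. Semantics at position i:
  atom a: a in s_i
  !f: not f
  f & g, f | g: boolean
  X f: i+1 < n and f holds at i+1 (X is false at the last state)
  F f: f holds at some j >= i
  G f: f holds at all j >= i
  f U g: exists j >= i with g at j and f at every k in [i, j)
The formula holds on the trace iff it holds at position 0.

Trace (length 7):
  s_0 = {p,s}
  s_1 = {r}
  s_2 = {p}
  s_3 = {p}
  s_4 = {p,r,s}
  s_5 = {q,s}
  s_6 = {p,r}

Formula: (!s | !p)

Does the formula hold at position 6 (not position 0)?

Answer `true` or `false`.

Answer: true

Derivation:
s_0={p,s}: (!s | !p)=False !s=False s=True !p=False p=True
s_1={r}: (!s | !p)=True !s=True s=False !p=True p=False
s_2={p}: (!s | !p)=True !s=True s=False !p=False p=True
s_3={p}: (!s | !p)=True !s=True s=False !p=False p=True
s_4={p,r,s}: (!s | !p)=False !s=False s=True !p=False p=True
s_5={q,s}: (!s | !p)=True !s=False s=True !p=True p=False
s_6={p,r}: (!s | !p)=True !s=True s=False !p=False p=True
Evaluating at position 6: result = True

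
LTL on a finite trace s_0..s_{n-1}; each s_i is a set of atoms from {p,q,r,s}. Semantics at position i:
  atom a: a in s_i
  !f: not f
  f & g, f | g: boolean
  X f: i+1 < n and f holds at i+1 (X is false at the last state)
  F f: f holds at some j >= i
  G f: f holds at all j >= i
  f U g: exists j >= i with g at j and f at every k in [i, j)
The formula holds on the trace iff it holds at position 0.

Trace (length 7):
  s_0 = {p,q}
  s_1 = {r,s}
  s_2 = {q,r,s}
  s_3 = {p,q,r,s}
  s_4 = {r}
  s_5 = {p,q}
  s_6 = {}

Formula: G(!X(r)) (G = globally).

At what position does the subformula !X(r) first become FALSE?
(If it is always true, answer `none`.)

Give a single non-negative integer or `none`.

s_0={p,q}: !X(r)=False X(r)=True r=False
s_1={r,s}: !X(r)=False X(r)=True r=True
s_2={q,r,s}: !X(r)=False X(r)=True r=True
s_3={p,q,r,s}: !X(r)=False X(r)=True r=True
s_4={r}: !X(r)=True X(r)=False r=True
s_5={p,q}: !X(r)=True X(r)=False r=False
s_6={}: !X(r)=True X(r)=False r=False
G(!X(r)) holds globally = False
First violation at position 0.

Answer: 0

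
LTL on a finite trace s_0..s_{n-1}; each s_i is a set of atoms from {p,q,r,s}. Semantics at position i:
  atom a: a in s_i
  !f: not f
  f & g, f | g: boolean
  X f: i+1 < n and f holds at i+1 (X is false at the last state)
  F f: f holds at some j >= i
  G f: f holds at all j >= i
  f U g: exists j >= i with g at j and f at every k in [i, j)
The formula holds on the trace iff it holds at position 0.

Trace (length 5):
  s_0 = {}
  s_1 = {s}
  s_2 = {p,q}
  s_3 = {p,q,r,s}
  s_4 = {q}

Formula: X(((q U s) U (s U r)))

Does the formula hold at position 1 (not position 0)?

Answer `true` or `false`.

Answer: true

Derivation:
s_0={}: X(((q U s) U (s U r)))=True ((q U s) U (s U r))=False (q U s)=False q=False s=False (s U r)=False r=False
s_1={s}: X(((q U s) U (s U r)))=True ((q U s) U (s U r))=True (q U s)=True q=False s=True (s U r)=False r=False
s_2={p,q}: X(((q U s) U (s U r)))=True ((q U s) U (s U r))=True (q U s)=True q=True s=False (s U r)=False r=False
s_3={p,q,r,s}: X(((q U s) U (s U r)))=False ((q U s) U (s U r))=True (q U s)=True q=True s=True (s U r)=True r=True
s_4={q}: X(((q U s) U (s U r)))=False ((q U s) U (s U r))=False (q U s)=False q=True s=False (s U r)=False r=False
Evaluating at position 1: result = True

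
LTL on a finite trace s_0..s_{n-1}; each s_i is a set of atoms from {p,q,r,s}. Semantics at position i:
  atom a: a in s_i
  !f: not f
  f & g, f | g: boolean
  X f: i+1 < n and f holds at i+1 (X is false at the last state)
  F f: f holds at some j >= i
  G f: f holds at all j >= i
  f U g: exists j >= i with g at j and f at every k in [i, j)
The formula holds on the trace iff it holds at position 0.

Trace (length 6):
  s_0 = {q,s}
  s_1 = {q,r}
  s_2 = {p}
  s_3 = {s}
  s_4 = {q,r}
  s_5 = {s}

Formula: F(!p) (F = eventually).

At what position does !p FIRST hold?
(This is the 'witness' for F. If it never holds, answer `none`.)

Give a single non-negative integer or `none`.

Answer: 0

Derivation:
s_0={q,s}: !p=True p=False
s_1={q,r}: !p=True p=False
s_2={p}: !p=False p=True
s_3={s}: !p=True p=False
s_4={q,r}: !p=True p=False
s_5={s}: !p=True p=False
F(!p) holds; first witness at position 0.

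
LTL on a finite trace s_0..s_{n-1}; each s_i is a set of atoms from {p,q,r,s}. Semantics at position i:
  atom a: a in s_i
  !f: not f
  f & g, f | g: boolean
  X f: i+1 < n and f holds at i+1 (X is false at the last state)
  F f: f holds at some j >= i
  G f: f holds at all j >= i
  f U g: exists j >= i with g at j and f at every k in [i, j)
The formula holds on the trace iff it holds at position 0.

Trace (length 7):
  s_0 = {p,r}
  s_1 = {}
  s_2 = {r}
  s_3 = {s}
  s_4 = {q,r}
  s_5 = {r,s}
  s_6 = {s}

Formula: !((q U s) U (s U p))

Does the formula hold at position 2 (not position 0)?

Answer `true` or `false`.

s_0={p,r}: !((q U s) U (s U p))=False ((q U s) U (s U p))=True (q U s)=False q=False s=False (s U p)=True p=True
s_1={}: !((q U s) U (s U p))=True ((q U s) U (s U p))=False (q U s)=False q=False s=False (s U p)=False p=False
s_2={r}: !((q U s) U (s U p))=True ((q U s) U (s U p))=False (q U s)=False q=False s=False (s U p)=False p=False
s_3={s}: !((q U s) U (s U p))=True ((q U s) U (s U p))=False (q U s)=True q=False s=True (s U p)=False p=False
s_4={q,r}: !((q U s) U (s U p))=True ((q U s) U (s U p))=False (q U s)=True q=True s=False (s U p)=False p=False
s_5={r,s}: !((q U s) U (s U p))=True ((q U s) U (s U p))=False (q U s)=True q=False s=True (s U p)=False p=False
s_6={s}: !((q U s) U (s U p))=True ((q U s) U (s U p))=False (q U s)=True q=False s=True (s U p)=False p=False
Evaluating at position 2: result = True

Answer: true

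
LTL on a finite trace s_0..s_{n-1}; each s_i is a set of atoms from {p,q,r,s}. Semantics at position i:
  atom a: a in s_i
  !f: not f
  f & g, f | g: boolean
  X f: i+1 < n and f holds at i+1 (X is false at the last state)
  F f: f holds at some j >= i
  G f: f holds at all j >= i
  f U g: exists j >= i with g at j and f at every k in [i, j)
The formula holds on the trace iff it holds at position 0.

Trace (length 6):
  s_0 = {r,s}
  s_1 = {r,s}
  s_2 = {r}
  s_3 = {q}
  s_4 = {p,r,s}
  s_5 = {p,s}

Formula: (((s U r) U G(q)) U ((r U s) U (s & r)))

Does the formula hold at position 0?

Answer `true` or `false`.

s_0={r,s}: (((s U r) U G(q)) U ((r U s) U (s & r)))=True ((s U r) U G(q))=False (s U r)=True s=True r=True G(q)=False q=False ((r U s) U (s & r))=True (r U s)=True (s & r)=True
s_1={r,s}: (((s U r) U G(q)) U ((r U s) U (s & r)))=True ((s U r) U G(q))=False (s U r)=True s=True r=True G(q)=False q=False ((r U s) U (s & r))=True (r U s)=True (s & r)=True
s_2={r}: (((s U r) U G(q)) U ((r U s) U (s & r)))=False ((s U r) U G(q))=False (s U r)=True s=False r=True G(q)=False q=False ((r U s) U (s & r))=False (r U s)=False (s & r)=False
s_3={q}: (((s U r) U G(q)) U ((r U s) U (s & r)))=False ((s U r) U G(q))=False (s U r)=False s=False r=False G(q)=False q=True ((r U s) U (s & r))=False (r U s)=False (s & r)=False
s_4={p,r,s}: (((s U r) U G(q)) U ((r U s) U (s & r)))=True ((s U r) U G(q))=False (s U r)=True s=True r=True G(q)=False q=False ((r U s) U (s & r))=True (r U s)=True (s & r)=True
s_5={p,s}: (((s U r) U G(q)) U ((r U s) U (s & r)))=False ((s U r) U G(q))=False (s U r)=False s=True r=False G(q)=False q=False ((r U s) U (s & r))=False (r U s)=True (s & r)=False

Answer: true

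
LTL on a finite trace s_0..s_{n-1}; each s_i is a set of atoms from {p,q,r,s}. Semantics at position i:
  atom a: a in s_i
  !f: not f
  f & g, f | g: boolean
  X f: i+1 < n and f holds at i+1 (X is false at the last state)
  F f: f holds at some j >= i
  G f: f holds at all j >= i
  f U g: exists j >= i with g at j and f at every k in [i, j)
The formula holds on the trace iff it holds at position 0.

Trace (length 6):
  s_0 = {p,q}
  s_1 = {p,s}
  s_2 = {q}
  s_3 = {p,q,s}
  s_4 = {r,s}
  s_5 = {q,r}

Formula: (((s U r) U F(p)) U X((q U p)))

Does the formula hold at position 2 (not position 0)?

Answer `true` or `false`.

Answer: true

Derivation:
s_0={p,q}: (((s U r) U F(p)) U X((q U p)))=True ((s U r) U F(p))=True (s U r)=False s=False r=False F(p)=True p=True X((q U p))=True (q U p)=True q=True
s_1={p,s}: (((s U r) U F(p)) U X((q U p)))=True ((s U r) U F(p))=True (s U r)=False s=True r=False F(p)=True p=True X((q U p))=True (q U p)=True q=False
s_2={q}: (((s U r) U F(p)) U X((q U p)))=True ((s U r) U F(p))=True (s U r)=False s=False r=False F(p)=True p=False X((q U p))=True (q U p)=True q=True
s_3={p,q,s}: (((s U r) U F(p)) U X((q U p)))=False ((s U r) U F(p))=True (s U r)=True s=True r=False F(p)=True p=True X((q U p))=False (q U p)=True q=True
s_4={r,s}: (((s U r) U F(p)) U X((q U p)))=False ((s U r) U F(p))=False (s U r)=True s=True r=True F(p)=False p=False X((q U p))=False (q U p)=False q=False
s_5={q,r}: (((s U r) U F(p)) U X((q U p)))=False ((s U r) U F(p))=False (s U r)=True s=False r=True F(p)=False p=False X((q U p))=False (q U p)=False q=True
Evaluating at position 2: result = True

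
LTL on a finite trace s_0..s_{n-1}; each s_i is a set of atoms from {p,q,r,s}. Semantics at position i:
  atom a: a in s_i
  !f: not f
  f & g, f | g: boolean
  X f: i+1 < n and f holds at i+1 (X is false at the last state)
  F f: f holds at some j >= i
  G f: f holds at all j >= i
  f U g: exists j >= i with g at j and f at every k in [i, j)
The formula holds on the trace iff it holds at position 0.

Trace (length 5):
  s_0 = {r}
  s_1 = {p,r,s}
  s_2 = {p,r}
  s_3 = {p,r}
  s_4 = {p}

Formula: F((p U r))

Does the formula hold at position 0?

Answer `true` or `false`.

Answer: true

Derivation:
s_0={r}: F((p U r))=True (p U r)=True p=False r=True
s_1={p,r,s}: F((p U r))=True (p U r)=True p=True r=True
s_2={p,r}: F((p U r))=True (p U r)=True p=True r=True
s_3={p,r}: F((p U r))=True (p U r)=True p=True r=True
s_4={p}: F((p U r))=False (p U r)=False p=True r=False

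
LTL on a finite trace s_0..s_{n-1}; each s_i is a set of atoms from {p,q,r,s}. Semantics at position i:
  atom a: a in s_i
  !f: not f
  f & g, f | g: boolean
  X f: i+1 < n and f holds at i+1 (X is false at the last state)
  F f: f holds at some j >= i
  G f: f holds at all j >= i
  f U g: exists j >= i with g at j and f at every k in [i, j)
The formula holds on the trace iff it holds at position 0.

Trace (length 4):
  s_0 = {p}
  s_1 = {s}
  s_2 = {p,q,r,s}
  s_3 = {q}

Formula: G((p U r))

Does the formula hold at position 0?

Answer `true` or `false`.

s_0={p}: G((p U r))=False (p U r)=False p=True r=False
s_1={s}: G((p U r))=False (p U r)=False p=False r=False
s_2={p,q,r,s}: G((p U r))=False (p U r)=True p=True r=True
s_3={q}: G((p U r))=False (p U r)=False p=False r=False

Answer: false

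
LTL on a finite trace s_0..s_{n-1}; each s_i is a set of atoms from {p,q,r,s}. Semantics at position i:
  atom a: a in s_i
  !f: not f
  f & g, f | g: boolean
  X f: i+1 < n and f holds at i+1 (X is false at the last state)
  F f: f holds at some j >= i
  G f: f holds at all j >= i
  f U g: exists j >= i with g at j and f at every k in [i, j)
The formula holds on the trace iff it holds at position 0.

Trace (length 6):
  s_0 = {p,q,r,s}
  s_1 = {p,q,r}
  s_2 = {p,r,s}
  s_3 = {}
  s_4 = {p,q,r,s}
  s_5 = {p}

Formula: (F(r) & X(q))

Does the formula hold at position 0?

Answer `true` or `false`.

Answer: true

Derivation:
s_0={p,q,r,s}: (F(r) & X(q))=True F(r)=True r=True X(q)=True q=True
s_1={p,q,r}: (F(r) & X(q))=False F(r)=True r=True X(q)=False q=True
s_2={p,r,s}: (F(r) & X(q))=False F(r)=True r=True X(q)=False q=False
s_3={}: (F(r) & X(q))=True F(r)=True r=False X(q)=True q=False
s_4={p,q,r,s}: (F(r) & X(q))=False F(r)=True r=True X(q)=False q=True
s_5={p}: (F(r) & X(q))=False F(r)=False r=False X(q)=False q=False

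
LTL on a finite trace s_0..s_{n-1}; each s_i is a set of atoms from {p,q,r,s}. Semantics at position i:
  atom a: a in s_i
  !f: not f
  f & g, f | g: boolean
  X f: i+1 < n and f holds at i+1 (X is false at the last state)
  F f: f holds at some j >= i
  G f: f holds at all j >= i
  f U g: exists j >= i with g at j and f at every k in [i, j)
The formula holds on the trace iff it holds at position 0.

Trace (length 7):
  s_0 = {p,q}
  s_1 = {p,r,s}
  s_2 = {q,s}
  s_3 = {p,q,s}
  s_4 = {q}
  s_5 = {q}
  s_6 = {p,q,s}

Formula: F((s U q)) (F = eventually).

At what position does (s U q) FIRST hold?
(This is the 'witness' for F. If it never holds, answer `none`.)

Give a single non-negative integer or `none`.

s_0={p,q}: (s U q)=True s=False q=True
s_1={p,r,s}: (s U q)=True s=True q=False
s_2={q,s}: (s U q)=True s=True q=True
s_3={p,q,s}: (s U q)=True s=True q=True
s_4={q}: (s U q)=True s=False q=True
s_5={q}: (s U q)=True s=False q=True
s_6={p,q,s}: (s U q)=True s=True q=True
F((s U q)) holds; first witness at position 0.

Answer: 0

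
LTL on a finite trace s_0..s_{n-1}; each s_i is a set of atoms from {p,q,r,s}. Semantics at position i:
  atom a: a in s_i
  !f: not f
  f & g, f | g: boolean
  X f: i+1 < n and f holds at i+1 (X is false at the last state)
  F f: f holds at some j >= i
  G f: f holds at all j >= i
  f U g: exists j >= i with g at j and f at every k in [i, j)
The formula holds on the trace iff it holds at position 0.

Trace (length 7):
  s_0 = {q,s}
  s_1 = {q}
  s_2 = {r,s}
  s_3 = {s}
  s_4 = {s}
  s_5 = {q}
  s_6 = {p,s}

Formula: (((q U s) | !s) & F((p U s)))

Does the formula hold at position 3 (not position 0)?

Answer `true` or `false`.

s_0={q,s}: (((q U s) | !s) & F((p U s)))=True ((q U s) | !s)=True (q U s)=True q=True s=True !s=False F((p U s))=True (p U s)=True p=False
s_1={q}: (((q U s) | !s) & F((p U s)))=True ((q U s) | !s)=True (q U s)=True q=True s=False !s=True F((p U s))=True (p U s)=False p=False
s_2={r,s}: (((q U s) | !s) & F((p U s)))=True ((q U s) | !s)=True (q U s)=True q=False s=True !s=False F((p U s))=True (p U s)=True p=False
s_3={s}: (((q U s) | !s) & F((p U s)))=True ((q U s) | !s)=True (q U s)=True q=False s=True !s=False F((p U s))=True (p U s)=True p=False
s_4={s}: (((q U s) | !s) & F((p U s)))=True ((q U s) | !s)=True (q U s)=True q=False s=True !s=False F((p U s))=True (p U s)=True p=False
s_5={q}: (((q U s) | !s) & F((p U s)))=True ((q U s) | !s)=True (q U s)=True q=True s=False !s=True F((p U s))=True (p U s)=False p=False
s_6={p,s}: (((q U s) | !s) & F((p U s)))=True ((q U s) | !s)=True (q U s)=True q=False s=True !s=False F((p U s))=True (p U s)=True p=True
Evaluating at position 3: result = True

Answer: true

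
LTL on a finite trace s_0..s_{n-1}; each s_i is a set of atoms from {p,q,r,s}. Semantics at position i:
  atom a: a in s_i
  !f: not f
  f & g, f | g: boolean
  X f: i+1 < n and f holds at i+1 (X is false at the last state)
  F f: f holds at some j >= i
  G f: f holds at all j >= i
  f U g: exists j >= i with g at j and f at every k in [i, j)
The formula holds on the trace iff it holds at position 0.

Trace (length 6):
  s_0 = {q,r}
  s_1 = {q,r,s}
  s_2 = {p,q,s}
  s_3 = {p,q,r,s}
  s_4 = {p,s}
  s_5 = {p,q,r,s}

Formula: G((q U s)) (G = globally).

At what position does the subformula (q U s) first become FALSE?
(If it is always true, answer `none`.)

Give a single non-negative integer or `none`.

Answer: none

Derivation:
s_0={q,r}: (q U s)=True q=True s=False
s_1={q,r,s}: (q U s)=True q=True s=True
s_2={p,q,s}: (q U s)=True q=True s=True
s_3={p,q,r,s}: (q U s)=True q=True s=True
s_4={p,s}: (q U s)=True q=False s=True
s_5={p,q,r,s}: (q U s)=True q=True s=True
G((q U s)) holds globally = True
No violation — formula holds at every position.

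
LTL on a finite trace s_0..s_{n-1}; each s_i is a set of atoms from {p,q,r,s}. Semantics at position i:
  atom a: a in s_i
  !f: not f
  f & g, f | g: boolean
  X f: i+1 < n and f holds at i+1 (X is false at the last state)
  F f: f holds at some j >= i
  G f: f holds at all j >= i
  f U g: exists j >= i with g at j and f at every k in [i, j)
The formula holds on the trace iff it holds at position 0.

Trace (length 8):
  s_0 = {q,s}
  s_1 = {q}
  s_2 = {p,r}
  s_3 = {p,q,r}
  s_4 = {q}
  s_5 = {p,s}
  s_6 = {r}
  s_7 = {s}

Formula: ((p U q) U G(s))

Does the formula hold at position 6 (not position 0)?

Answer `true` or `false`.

Answer: false

Derivation:
s_0={q,s}: ((p U q) U G(s))=False (p U q)=True p=False q=True G(s)=False s=True
s_1={q}: ((p U q) U G(s))=False (p U q)=True p=False q=True G(s)=False s=False
s_2={p,r}: ((p U q) U G(s))=False (p U q)=True p=True q=False G(s)=False s=False
s_3={p,q,r}: ((p U q) U G(s))=False (p U q)=True p=True q=True G(s)=False s=False
s_4={q}: ((p U q) U G(s))=False (p U q)=True p=False q=True G(s)=False s=False
s_5={p,s}: ((p U q) U G(s))=False (p U q)=False p=True q=False G(s)=False s=True
s_6={r}: ((p U q) U G(s))=False (p U q)=False p=False q=False G(s)=False s=False
s_7={s}: ((p U q) U G(s))=True (p U q)=False p=False q=False G(s)=True s=True
Evaluating at position 6: result = False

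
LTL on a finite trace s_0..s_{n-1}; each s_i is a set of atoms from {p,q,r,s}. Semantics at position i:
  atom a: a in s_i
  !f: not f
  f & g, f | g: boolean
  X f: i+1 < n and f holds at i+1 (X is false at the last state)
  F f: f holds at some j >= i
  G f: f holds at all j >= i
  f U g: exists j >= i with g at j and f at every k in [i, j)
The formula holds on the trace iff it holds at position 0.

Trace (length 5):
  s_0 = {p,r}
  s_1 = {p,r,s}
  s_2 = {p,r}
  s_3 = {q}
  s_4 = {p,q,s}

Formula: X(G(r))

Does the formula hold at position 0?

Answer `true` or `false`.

Answer: false

Derivation:
s_0={p,r}: X(G(r))=False G(r)=False r=True
s_1={p,r,s}: X(G(r))=False G(r)=False r=True
s_2={p,r}: X(G(r))=False G(r)=False r=True
s_3={q}: X(G(r))=False G(r)=False r=False
s_4={p,q,s}: X(G(r))=False G(r)=False r=False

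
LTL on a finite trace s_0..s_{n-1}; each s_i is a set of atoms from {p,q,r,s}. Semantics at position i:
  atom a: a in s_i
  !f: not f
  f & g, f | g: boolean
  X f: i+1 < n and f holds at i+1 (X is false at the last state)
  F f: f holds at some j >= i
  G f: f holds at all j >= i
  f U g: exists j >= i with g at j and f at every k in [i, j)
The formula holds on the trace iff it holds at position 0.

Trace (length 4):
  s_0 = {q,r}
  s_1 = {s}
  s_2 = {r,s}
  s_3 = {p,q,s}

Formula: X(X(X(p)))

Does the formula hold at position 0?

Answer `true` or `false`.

s_0={q,r}: X(X(X(p)))=True X(X(p))=False X(p)=False p=False
s_1={s}: X(X(X(p)))=False X(X(p))=True X(p)=False p=False
s_2={r,s}: X(X(X(p)))=False X(X(p))=False X(p)=True p=False
s_3={p,q,s}: X(X(X(p)))=False X(X(p))=False X(p)=False p=True

Answer: true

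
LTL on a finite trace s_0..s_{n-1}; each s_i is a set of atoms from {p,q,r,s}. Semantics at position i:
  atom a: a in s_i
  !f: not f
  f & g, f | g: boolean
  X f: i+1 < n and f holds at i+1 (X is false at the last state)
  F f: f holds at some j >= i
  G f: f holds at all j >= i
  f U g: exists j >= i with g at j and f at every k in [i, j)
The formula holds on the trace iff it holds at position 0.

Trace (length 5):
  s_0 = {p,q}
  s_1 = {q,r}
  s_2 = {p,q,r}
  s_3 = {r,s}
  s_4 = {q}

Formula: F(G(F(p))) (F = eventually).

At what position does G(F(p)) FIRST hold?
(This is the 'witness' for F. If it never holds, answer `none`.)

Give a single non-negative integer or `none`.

s_0={p,q}: G(F(p))=False F(p)=True p=True
s_1={q,r}: G(F(p))=False F(p)=True p=False
s_2={p,q,r}: G(F(p))=False F(p)=True p=True
s_3={r,s}: G(F(p))=False F(p)=False p=False
s_4={q}: G(F(p))=False F(p)=False p=False
F(G(F(p))) does not hold (no witness exists).

Answer: none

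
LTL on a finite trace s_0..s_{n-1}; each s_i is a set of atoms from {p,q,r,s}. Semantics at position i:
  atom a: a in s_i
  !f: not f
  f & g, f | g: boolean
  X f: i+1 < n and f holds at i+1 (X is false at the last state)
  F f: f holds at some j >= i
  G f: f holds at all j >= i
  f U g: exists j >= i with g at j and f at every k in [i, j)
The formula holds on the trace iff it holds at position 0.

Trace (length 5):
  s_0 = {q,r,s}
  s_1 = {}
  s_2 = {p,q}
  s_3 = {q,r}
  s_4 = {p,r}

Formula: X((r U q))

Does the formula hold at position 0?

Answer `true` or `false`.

s_0={q,r,s}: X((r U q))=False (r U q)=True r=True q=True
s_1={}: X((r U q))=True (r U q)=False r=False q=False
s_2={p,q}: X((r U q))=True (r U q)=True r=False q=True
s_3={q,r}: X((r U q))=False (r U q)=True r=True q=True
s_4={p,r}: X((r U q))=False (r U q)=False r=True q=False

Answer: false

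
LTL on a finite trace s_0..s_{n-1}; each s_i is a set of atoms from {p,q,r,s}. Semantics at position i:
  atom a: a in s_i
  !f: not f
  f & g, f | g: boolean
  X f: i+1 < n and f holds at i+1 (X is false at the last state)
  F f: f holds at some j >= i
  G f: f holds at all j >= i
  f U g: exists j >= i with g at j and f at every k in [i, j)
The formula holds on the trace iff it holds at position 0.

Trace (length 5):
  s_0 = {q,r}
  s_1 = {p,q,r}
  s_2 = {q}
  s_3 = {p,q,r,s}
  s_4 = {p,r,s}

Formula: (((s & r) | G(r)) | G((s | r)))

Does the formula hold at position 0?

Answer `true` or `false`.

Answer: false

Derivation:
s_0={q,r}: (((s & r) | G(r)) | G((s | r)))=False ((s & r) | G(r))=False (s & r)=False s=False r=True G(r)=False G((s | r))=False (s | r)=True
s_1={p,q,r}: (((s & r) | G(r)) | G((s | r)))=False ((s & r) | G(r))=False (s & r)=False s=False r=True G(r)=False G((s | r))=False (s | r)=True
s_2={q}: (((s & r) | G(r)) | G((s | r)))=False ((s & r) | G(r))=False (s & r)=False s=False r=False G(r)=False G((s | r))=False (s | r)=False
s_3={p,q,r,s}: (((s & r) | G(r)) | G((s | r)))=True ((s & r) | G(r))=True (s & r)=True s=True r=True G(r)=True G((s | r))=True (s | r)=True
s_4={p,r,s}: (((s & r) | G(r)) | G((s | r)))=True ((s & r) | G(r))=True (s & r)=True s=True r=True G(r)=True G((s | r))=True (s | r)=True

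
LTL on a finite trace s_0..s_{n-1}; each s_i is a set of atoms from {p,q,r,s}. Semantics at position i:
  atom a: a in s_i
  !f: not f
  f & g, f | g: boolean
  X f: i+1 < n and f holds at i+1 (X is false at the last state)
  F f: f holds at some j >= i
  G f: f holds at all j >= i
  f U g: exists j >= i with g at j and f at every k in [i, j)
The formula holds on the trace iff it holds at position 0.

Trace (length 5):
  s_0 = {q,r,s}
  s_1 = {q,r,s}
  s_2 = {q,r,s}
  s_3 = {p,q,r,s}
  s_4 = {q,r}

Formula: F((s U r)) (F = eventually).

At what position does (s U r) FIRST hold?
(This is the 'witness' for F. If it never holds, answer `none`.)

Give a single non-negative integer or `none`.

s_0={q,r,s}: (s U r)=True s=True r=True
s_1={q,r,s}: (s U r)=True s=True r=True
s_2={q,r,s}: (s U r)=True s=True r=True
s_3={p,q,r,s}: (s U r)=True s=True r=True
s_4={q,r}: (s U r)=True s=False r=True
F((s U r)) holds; first witness at position 0.

Answer: 0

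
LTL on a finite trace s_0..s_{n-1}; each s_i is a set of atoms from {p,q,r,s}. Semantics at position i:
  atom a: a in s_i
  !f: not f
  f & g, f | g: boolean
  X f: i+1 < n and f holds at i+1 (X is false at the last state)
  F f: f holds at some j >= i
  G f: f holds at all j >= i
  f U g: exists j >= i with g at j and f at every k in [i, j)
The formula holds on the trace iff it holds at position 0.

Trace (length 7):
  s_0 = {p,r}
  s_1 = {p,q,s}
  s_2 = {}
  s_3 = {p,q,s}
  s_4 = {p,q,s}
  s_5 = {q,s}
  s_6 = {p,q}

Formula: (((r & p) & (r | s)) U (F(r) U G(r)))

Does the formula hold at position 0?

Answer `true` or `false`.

s_0={p,r}: (((r & p) & (r | s)) U (F(r) U G(r)))=False ((r & p) & (r | s))=True (r & p)=True r=True p=True (r | s)=True s=False (F(r) U G(r))=False F(r)=True G(r)=False
s_1={p,q,s}: (((r & p) & (r | s)) U (F(r) U G(r)))=False ((r & p) & (r | s))=False (r & p)=False r=False p=True (r | s)=True s=True (F(r) U G(r))=False F(r)=False G(r)=False
s_2={}: (((r & p) & (r | s)) U (F(r) U G(r)))=False ((r & p) & (r | s))=False (r & p)=False r=False p=False (r | s)=False s=False (F(r) U G(r))=False F(r)=False G(r)=False
s_3={p,q,s}: (((r & p) & (r | s)) U (F(r) U G(r)))=False ((r & p) & (r | s))=False (r & p)=False r=False p=True (r | s)=True s=True (F(r) U G(r))=False F(r)=False G(r)=False
s_4={p,q,s}: (((r & p) & (r | s)) U (F(r) U G(r)))=False ((r & p) & (r | s))=False (r & p)=False r=False p=True (r | s)=True s=True (F(r) U G(r))=False F(r)=False G(r)=False
s_5={q,s}: (((r & p) & (r | s)) U (F(r) U G(r)))=False ((r & p) & (r | s))=False (r & p)=False r=False p=False (r | s)=True s=True (F(r) U G(r))=False F(r)=False G(r)=False
s_6={p,q}: (((r & p) & (r | s)) U (F(r) U G(r)))=False ((r & p) & (r | s))=False (r & p)=False r=False p=True (r | s)=False s=False (F(r) U G(r))=False F(r)=False G(r)=False

Answer: false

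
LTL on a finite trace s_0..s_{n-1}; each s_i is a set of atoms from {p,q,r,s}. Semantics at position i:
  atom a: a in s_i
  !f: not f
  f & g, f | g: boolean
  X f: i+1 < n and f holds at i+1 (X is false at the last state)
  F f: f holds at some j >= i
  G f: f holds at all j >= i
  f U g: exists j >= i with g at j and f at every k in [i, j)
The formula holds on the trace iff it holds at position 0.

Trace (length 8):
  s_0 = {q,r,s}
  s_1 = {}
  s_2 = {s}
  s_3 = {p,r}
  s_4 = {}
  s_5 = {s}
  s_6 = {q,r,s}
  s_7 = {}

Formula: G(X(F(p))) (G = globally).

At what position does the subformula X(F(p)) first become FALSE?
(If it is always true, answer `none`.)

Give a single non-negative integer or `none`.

s_0={q,r,s}: X(F(p))=True F(p)=True p=False
s_1={}: X(F(p))=True F(p)=True p=False
s_2={s}: X(F(p))=True F(p)=True p=False
s_3={p,r}: X(F(p))=False F(p)=True p=True
s_4={}: X(F(p))=False F(p)=False p=False
s_5={s}: X(F(p))=False F(p)=False p=False
s_6={q,r,s}: X(F(p))=False F(p)=False p=False
s_7={}: X(F(p))=False F(p)=False p=False
G(X(F(p))) holds globally = False
First violation at position 3.

Answer: 3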